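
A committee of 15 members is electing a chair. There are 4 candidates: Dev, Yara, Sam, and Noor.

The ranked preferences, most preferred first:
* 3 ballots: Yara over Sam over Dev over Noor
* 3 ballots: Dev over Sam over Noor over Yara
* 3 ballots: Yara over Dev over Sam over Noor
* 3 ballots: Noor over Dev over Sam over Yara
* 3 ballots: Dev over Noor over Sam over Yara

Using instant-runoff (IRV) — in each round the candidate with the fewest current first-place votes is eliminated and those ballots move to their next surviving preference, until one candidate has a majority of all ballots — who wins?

Round 1: Dev 6, Yara 6, Sam 0, Noor 3. Sam eliminated.
Round 2: Dev 6, Yara 6, Noor 3. Noor eliminated.
Round 3: Dev 9, Yara 6. Dev has a majority (≥8).

Dev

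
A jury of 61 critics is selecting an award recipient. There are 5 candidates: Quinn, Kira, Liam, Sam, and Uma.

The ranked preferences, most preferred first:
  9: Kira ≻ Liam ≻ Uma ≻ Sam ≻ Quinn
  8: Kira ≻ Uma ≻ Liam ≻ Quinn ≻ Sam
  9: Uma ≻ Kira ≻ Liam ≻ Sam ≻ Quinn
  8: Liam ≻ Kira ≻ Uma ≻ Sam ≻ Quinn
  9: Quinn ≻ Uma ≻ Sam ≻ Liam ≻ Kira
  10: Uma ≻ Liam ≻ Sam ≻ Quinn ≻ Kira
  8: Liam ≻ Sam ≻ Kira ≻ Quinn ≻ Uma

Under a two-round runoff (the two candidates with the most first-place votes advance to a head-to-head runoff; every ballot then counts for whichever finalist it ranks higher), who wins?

Kira

Round 1 first-place votes: Quinn 9, Kira 17, Liam 16, Sam 0, Uma 19. Uma and Kira advance.
Runoff: Uma is ranked above Kira on 28 ballots, Kira above Uma on 33.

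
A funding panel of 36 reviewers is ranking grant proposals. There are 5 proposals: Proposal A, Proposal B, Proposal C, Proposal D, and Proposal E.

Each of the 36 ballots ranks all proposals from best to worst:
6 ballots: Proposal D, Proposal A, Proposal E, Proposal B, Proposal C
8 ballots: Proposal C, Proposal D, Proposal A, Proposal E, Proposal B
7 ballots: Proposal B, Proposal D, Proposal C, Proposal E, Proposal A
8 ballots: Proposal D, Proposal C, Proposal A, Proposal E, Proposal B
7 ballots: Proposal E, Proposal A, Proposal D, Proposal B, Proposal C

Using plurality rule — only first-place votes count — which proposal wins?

First-place votes: Proposal A 0, Proposal B 7, Proposal C 8, Proposal D 14, Proposal E 7.

Proposal D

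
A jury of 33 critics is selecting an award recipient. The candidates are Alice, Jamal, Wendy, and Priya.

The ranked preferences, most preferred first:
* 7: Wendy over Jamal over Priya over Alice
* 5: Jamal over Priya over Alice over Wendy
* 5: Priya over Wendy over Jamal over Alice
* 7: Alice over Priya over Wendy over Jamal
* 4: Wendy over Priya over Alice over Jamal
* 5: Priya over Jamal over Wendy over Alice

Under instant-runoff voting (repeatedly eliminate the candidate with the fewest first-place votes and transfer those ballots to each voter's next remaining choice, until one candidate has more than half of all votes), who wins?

Round 1: Alice 7, Jamal 5, Wendy 11, Priya 10. Jamal eliminated.
Round 2: Alice 7, Wendy 11, Priya 15. Alice eliminated.
Round 3: Wendy 11, Priya 22. Priya has a majority (≥17).

Priya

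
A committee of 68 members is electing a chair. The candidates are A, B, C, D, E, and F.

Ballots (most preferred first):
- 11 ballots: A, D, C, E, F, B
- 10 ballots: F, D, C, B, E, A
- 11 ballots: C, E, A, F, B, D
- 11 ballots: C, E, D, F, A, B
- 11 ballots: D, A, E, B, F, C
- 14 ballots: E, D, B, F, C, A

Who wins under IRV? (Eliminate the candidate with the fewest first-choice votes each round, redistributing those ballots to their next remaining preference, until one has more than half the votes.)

Round 1: A 11, B 0, C 22, D 11, E 14, F 10. B eliminated.
Round 2: A 11, C 22, D 11, E 14, F 10. F eliminated.
Round 3: A 11, C 22, D 21, E 14. A eliminated.
Round 4: C 22, D 32, E 14. E eliminated.
Round 5: C 22, D 46. D has a majority (≥35).

D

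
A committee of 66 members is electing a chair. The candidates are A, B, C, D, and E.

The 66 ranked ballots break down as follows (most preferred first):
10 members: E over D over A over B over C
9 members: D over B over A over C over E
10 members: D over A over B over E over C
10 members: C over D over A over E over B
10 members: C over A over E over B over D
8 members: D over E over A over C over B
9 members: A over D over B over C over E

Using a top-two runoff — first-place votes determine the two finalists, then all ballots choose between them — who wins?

D

Round 1 first-place votes: A 9, B 0, C 20, D 27, E 10. D and C advance.
Runoff: D is ranked above C on 46 ballots, C above D on 20.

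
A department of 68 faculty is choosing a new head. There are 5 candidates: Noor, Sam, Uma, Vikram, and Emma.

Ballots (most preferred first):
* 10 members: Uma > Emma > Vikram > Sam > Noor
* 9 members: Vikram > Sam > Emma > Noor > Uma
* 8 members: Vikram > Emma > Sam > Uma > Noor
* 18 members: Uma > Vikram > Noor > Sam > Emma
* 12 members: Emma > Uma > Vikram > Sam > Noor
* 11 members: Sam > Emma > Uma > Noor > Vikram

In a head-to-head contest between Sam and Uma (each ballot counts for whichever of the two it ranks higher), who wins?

Sam is ranked above Uma on 28 ballots; Uma above Sam on 40.

Uma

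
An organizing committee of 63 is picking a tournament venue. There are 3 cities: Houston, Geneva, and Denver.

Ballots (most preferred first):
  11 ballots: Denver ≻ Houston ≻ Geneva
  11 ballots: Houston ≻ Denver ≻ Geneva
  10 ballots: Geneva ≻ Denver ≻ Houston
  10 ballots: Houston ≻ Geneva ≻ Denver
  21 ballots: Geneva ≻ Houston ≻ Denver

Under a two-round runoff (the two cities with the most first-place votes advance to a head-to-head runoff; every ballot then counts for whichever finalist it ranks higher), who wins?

Houston

Round 1 first-place votes: Houston 21, Geneva 31, Denver 11. Geneva and Houston advance.
Runoff: Geneva is ranked above Houston on 31 ballots, Houston above Geneva on 32.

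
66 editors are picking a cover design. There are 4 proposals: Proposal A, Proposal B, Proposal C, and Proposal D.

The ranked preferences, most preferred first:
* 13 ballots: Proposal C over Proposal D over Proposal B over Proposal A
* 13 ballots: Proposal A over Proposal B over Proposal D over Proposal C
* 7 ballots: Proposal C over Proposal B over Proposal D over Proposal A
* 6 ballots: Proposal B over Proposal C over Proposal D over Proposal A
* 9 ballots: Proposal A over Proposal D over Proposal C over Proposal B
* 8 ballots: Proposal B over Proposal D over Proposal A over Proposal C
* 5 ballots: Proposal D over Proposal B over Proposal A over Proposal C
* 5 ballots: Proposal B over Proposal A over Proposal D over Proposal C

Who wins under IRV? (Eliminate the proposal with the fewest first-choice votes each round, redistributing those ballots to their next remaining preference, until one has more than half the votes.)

Round 1: Proposal A 22, Proposal B 19, Proposal C 20, Proposal D 5. Proposal D eliminated.
Round 2: Proposal A 22, Proposal B 24, Proposal C 20. Proposal C eliminated.
Round 3: Proposal A 22, Proposal B 44. Proposal B has a majority (≥34).

Proposal B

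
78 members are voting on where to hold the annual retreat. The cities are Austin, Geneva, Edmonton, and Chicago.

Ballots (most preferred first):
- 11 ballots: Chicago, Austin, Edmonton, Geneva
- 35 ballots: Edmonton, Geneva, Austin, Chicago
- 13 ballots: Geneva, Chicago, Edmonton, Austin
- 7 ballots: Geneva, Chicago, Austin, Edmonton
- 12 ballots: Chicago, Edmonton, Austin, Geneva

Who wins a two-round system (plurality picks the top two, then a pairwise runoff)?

Chicago

Round 1 first-place votes: Austin 0, Geneva 20, Edmonton 35, Chicago 23. Edmonton and Chicago advance.
Runoff: Edmonton is ranked above Chicago on 35 ballots, Chicago above Edmonton on 43.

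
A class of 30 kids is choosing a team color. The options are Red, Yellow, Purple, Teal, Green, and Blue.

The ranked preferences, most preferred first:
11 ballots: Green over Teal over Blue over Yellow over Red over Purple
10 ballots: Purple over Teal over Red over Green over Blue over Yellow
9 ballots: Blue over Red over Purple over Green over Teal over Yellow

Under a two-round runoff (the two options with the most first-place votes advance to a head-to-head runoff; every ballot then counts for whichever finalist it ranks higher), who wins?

Purple

Round 1 first-place votes: Red 0, Yellow 0, Purple 10, Teal 0, Green 11, Blue 9. Green and Purple advance.
Runoff: Green is ranked above Purple on 11 ballots, Purple above Green on 19.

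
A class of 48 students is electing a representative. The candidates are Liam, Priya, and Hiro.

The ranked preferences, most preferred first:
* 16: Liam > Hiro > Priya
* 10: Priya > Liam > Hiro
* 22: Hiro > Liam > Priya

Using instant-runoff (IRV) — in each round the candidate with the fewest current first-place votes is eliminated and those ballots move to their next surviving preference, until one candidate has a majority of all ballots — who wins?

Liam

Round 1: Liam 16, Priya 10, Hiro 22. Priya eliminated.
Round 2: Liam 26, Hiro 22. Liam has a majority (≥25).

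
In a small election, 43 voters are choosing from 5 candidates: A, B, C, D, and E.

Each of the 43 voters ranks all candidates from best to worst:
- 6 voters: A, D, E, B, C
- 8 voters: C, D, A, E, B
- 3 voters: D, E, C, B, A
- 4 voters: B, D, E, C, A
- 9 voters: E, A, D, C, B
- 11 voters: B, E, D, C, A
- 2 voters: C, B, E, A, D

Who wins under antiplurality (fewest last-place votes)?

Last-place votes: A 18, B 17, C 6, D 2, E 0.

E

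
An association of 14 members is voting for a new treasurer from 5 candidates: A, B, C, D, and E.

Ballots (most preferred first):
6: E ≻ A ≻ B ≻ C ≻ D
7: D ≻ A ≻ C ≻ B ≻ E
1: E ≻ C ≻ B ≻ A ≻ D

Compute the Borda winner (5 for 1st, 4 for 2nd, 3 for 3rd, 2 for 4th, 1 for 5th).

A

A: 6×4 + 7×4 + 1×2 = 54
B: 6×3 + 7×2 + 1×3 = 35
C: 6×2 + 7×3 + 1×4 = 37
D: 6×1 + 7×5 + 1×1 = 42
E: 6×5 + 7×1 + 1×5 = 42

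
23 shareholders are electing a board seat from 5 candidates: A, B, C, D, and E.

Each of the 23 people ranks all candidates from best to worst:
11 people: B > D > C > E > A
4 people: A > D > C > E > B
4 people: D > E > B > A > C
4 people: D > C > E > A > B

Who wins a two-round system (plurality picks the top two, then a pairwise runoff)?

Round 1 first-place votes: A 4, B 11, C 0, D 8, E 0. B and D advance.
Runoff: B is ranked above D on 11 ballots, D above B on 12.

D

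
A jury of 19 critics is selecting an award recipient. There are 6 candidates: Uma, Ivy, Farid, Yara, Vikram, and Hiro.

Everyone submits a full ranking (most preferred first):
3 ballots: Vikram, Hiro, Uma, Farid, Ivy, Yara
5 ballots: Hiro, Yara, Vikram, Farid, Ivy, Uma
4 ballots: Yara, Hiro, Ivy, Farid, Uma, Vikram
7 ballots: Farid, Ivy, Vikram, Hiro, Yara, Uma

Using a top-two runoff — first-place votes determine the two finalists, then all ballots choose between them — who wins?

Hiro

Round 1 first-place votes: Uma 0, Ivy 0, Farid 7, Yara 4, Vikram 3, Hiro 5. Farid and Hiro advance.
Runoff: Farid is ranked above Hiro on 7 ballots, Hiro above Farid on 12.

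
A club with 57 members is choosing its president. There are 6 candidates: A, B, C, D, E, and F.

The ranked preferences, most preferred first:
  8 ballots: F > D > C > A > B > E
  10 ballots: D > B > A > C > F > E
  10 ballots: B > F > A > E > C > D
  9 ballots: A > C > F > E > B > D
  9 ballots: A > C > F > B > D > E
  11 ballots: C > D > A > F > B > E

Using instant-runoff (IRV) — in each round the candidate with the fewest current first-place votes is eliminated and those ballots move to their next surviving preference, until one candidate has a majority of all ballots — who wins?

Round 1: A 18, B 10, C 11, D 10, E 0, F 8. E eliminated.
Round 2: A 18, B 10, C 11, D 10, F 8. F eliminated.
Round 3: A 18, B 10, C 11, D 18. B eliminated.
Round 4: A 28, C 11, D 18. C eliminated.
Round 5: A 28, D 29. D has a majority (≥29).

D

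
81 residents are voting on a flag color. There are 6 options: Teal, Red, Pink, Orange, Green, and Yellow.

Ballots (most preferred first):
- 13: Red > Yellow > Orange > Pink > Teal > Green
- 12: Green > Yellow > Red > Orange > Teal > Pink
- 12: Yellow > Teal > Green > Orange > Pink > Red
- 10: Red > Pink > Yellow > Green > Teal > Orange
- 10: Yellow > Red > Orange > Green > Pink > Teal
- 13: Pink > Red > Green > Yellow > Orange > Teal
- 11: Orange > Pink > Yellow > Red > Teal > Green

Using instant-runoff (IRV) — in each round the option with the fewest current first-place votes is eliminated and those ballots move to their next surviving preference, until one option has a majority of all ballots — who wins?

Round 1: Teal 0, Red 23, Pink 13, Orange 11, Green 12, Yellow 22. Teal eliminated.
Round 2: Red 23, Pink 13, Orange 11, Green 12, Yellow 22. Orange eliminated.
Round 3: Red 23, Pink 24, Green 12, Yellow 22. Green eliminated.
Round 4: Red 23, Pink 24, Yellow 34. Red eliminated.
Round 5: Pink 34, Yellow 47. Yellow has a majority (≥41).

Yellow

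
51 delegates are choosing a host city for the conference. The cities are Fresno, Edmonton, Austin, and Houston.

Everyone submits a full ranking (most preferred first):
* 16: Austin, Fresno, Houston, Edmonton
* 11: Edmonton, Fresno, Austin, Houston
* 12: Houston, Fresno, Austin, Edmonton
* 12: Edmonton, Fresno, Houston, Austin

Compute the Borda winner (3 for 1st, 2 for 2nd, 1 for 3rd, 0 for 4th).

Fresno: 16×2 + 11×2 + 12×2 + 12×2 = 102
Edmonton: 16×0 + 11×3 + 12×0 + 12×3 = 69
Austin: 16×3 + 11×1 + 12×1 + 12×0 = 71
Houston: 16×1 + 11×0 + 12×3 + 12×1 = 64

Fresno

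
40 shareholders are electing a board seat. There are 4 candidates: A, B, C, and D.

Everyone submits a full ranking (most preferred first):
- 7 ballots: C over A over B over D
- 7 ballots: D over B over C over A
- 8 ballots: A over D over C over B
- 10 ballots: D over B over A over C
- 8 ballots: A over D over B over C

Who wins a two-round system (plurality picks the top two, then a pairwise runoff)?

A

Round 1 first-place votes: A 16, B 0, C 7, D 17. D and A advance.
Runoff: D is ranked above A on 17 ballots, A above D on 23.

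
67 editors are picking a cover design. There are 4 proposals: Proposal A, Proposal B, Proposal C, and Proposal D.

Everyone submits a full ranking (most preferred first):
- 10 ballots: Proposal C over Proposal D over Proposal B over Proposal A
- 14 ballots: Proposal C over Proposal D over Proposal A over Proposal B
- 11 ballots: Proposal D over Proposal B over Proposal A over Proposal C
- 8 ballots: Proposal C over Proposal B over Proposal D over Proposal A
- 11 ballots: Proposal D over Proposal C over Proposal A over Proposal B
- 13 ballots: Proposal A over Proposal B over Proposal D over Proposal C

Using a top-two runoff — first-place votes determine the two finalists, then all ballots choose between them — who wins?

Proposal D

Round 1 first-place votes: Proposal A 13, Proposal B 0, Proposal C 32, Proposal D 22. Proposal C and Proposal D advance.
Runoff: Proposal C is ranked above Proposal D on 32 ballots, Proposal D above Proposal C on 35.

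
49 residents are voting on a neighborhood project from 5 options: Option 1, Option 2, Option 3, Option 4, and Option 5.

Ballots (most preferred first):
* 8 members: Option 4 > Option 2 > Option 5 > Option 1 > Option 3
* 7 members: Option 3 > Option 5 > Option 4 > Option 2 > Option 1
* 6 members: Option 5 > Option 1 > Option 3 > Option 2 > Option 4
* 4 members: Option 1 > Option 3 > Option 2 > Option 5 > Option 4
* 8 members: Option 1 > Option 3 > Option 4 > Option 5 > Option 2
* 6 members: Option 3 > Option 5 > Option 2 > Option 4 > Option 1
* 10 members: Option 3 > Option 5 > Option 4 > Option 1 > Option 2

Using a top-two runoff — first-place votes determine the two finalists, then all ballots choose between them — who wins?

Round 1 first-place votes: Option 1 12, Option 2 0, Option 3 23, Option 4 8, Option 5 6. Option 3 and Option 1 advance.
Runoff: Option 3 is ranked above Option 1 on 23 ballots, Option 1 above Option 3 on 26.

Option 1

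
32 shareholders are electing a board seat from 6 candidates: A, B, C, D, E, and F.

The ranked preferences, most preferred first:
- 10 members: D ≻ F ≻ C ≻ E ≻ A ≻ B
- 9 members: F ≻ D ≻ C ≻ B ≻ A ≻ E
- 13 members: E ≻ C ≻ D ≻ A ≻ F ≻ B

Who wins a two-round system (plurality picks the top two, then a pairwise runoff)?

Round 1 first-place votes: A 0, B 0, C 0, D 10, E 13, F 9. E and D advance.
Runoff: E is ranked above D on 13 ballots, D above E on 19.

D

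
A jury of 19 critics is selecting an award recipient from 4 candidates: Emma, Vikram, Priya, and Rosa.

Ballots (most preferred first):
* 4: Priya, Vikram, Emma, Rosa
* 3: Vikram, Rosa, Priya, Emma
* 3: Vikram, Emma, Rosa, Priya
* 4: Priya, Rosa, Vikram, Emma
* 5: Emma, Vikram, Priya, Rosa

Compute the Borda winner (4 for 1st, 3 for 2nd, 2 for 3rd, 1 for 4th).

Emma: 4×2 + 3×1 + 3×3 + 4×1 + 5×4 = 44
Vikram: 4×3 + 3×4 + 3×4 + 4×2 + 5×3 = 59
Priya: 4×4 + 3×2 + 3×1 + 4×4 + 5×2 = 51
Rosa: 4×1 + 3×3 + 3×2 + 4×3 + 5×1 = 36

Vikram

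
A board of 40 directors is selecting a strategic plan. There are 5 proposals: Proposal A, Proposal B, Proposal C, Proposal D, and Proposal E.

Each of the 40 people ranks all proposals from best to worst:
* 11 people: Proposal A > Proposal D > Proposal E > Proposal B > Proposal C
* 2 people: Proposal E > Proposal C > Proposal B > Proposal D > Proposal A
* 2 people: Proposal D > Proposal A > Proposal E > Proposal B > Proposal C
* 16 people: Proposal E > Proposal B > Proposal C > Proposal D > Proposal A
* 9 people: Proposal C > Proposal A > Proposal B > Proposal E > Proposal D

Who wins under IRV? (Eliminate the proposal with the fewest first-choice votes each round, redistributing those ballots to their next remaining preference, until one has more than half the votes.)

Proposal A

Round 1: Proposal A 11, Proposal B 0, Proposal C 9, Proposal D 2, Proposal E 18. Proposal B eliminated.
Round 2: Proposal A 11, Proposal C 9, Proposal D 2, Proposal E 18. Proposal D eliminated.
Round 3: Proposal A 13, Proposal C 9, Proposal E 18. Proposal C eliminated.
Round 4: Proposal A 22, Proposal E 18. Proposal A has a majority (≥21).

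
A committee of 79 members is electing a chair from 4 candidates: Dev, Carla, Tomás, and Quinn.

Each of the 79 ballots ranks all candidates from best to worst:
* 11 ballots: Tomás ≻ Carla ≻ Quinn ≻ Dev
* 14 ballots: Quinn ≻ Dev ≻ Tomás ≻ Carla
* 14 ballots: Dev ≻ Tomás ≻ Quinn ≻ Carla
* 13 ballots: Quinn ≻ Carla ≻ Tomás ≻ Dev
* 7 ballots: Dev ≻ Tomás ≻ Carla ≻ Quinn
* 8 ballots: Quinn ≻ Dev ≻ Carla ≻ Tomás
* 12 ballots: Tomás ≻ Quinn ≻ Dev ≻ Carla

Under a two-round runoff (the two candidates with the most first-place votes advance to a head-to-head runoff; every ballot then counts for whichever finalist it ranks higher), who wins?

Tomás

Round 1 first-place votes: Dev 21, Carla 0, Tomás 23, Quinn 35. Quinn and Tomás advance.
Runoff: Quinn is ranked above Tomás on 35 ballots, Tomás above Quinn on 44.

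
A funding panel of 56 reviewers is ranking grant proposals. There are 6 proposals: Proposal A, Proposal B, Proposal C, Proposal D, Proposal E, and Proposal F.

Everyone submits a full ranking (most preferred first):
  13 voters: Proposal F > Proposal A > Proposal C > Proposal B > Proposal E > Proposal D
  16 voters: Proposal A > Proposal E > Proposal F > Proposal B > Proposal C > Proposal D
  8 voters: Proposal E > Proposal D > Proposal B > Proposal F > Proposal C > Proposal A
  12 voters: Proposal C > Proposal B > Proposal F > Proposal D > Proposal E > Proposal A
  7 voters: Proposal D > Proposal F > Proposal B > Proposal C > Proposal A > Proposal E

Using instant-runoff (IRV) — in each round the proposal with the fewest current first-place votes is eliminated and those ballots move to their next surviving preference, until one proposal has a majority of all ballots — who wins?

Round 1: Proposal A 16, Proposal B 0, Proposal C 12, Proposal D 7, Proposal E 8, Proposal F 13. Proposal B eliminated.
Round 2: Proposal A 16, Proposal C 12, Proposal D 7, Proposal E 8, Proposal F 13. Proposal D eliminated.
Round 3: Proposal A 16, Proposal C 12, Proposal E 8, Proposal F 20. Proposal E eliminated.
Round 4: Proposal A 16, Proposal C 12, Proposal F 28. Proposal C eliminated.
Round 5: Proposal A 16, Proposal F 40. Proposal F has a majority (≥29).

Proposal F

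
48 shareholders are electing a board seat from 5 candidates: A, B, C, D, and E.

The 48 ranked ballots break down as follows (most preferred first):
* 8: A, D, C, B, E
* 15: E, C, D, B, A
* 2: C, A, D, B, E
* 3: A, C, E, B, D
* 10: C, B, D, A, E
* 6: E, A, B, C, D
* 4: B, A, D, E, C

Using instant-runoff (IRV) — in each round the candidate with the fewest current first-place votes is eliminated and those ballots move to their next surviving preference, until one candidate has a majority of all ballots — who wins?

A

Round 1: A 11, B 4, C 12, D 0, E 21. D eliminated.
Round 2: A 11, B 4, C 12, E 21. B eliminated.
Round 3: A 15, C 12, E 21. C eliminated.
Round 4: A 27, E 21. A has a majority (≥25).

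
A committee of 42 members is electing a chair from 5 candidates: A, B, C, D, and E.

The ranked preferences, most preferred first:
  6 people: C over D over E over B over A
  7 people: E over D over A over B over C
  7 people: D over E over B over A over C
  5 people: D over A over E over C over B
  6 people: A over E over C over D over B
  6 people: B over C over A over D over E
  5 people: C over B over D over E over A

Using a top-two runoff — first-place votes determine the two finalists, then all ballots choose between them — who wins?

Round 1 first-place votes: A 6, B 6, C 11, D 12, E 7. D and C advance.
Runoff: D is ranked above C on 19 ballots, C above D on 23.

C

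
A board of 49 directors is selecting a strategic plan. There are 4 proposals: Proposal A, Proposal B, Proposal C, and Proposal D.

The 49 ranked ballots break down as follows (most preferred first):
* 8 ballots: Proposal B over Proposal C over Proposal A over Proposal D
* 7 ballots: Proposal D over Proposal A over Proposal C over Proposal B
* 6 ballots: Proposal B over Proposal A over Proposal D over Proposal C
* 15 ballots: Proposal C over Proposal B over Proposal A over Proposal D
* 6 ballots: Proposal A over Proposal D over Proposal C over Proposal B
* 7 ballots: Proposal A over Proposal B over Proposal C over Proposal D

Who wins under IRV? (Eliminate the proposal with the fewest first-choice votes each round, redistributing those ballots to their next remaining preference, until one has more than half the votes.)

Proposal A

Round 1: Proposal A 13, Proposal B 14, Proposal C 15, Proposal D 7. Proposal D eliminated.
Round 2: Proposal A 20, Proposal B 14, Proposal C 15. Proposal B eliminated.
Round 3: Proposal A 26, Proposal C 23. Proposal A has a majority (≥25).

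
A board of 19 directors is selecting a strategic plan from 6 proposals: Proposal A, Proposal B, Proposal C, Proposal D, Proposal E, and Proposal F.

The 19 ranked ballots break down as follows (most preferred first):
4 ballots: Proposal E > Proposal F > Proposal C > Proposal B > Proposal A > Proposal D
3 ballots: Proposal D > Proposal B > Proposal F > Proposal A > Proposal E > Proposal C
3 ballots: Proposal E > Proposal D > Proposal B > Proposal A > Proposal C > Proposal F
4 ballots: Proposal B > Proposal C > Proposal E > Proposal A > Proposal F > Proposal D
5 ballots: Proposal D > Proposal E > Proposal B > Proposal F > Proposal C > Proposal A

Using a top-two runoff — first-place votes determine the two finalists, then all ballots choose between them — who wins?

Proposal E

Round 1 first-place votes: Proposal A 0, Proposal B 4, Proposal C 0, Proposal D 8, Proposal E 7, Proposal F 0. Proposal D and Proposal E advance.
Runoff: Proposal D is ranked above Proposal E on 8 ballots, Proposal E above Proposal D on 11.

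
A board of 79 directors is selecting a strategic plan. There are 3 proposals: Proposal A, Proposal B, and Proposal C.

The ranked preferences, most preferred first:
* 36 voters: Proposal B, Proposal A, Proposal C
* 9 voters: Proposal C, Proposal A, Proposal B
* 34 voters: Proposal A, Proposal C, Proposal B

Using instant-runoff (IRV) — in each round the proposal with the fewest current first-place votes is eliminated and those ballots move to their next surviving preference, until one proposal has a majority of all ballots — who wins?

Round 1: Proposal A 34, Proposal B 36, Proposal C 9. Proposal C eliminated.
Round 2: Proposal A 43, Proposal B 36. Proposal A has a majority (≥40).

Proposal A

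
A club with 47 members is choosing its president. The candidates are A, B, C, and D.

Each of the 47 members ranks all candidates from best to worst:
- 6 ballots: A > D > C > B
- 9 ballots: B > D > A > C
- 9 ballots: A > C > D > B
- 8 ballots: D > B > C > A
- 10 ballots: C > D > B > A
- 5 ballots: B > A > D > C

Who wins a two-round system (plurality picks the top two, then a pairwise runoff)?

B

Round 1 first-place votes: A 15, B 14, C 10, D 8. A and B advance.
Runoff: A is ranked above B on 15 ballots, B above A on 32.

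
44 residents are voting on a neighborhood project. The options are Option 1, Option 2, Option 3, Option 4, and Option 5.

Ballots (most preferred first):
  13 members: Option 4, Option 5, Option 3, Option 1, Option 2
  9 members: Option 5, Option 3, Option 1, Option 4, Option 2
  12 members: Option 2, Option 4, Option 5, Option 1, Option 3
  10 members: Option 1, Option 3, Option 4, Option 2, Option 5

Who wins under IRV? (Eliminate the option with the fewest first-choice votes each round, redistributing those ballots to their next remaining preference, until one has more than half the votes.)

Option 4

Round 1: Option 1 10, Option 2 12, Option 3 0, Option 4 13, Option 5 9. Option 3 eliminated.
Round 2: Option 1 10, Option 2 12, Option 4 13, Option 5 9. Option 5 eliminated.
Round 3: Option 1 19, Option 2 12, Option 4 13. Option 2 eliminated.
Round 4: Option 1 19, Option 4 25. Option 4 has a majority (≥23).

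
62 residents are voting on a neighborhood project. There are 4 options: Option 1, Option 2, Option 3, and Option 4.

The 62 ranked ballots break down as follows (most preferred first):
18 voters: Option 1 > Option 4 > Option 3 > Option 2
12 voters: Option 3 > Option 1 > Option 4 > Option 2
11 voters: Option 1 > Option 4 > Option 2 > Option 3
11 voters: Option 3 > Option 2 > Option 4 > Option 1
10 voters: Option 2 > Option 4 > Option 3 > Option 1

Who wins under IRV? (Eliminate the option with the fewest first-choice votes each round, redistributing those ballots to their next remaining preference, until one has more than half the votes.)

Option 3

Round 1: Option 1 29, Option 2 10, Option 3 23, Option 4 0. Option 4 eliminated.
Round 2: Option 1 29, Option 2 10, Option 3 23. Option 2 eliminated.
Round 3: Option 1 29, Option 3 33. Option 3 has a majority (≥32).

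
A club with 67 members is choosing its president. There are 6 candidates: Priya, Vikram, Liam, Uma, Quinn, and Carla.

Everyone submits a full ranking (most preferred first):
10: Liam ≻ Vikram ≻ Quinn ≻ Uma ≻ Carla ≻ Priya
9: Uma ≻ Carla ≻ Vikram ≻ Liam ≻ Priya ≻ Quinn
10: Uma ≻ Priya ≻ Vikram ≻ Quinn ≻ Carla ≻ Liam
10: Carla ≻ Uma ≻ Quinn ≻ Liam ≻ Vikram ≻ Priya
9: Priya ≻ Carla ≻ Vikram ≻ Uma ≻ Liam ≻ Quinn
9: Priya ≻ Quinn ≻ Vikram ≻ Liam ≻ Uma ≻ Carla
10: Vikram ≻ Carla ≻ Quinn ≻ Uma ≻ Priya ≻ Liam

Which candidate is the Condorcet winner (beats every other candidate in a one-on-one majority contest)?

Vikram vs Priya: 39–28
Vikram vs Liam: 47–20
Vikram vs Uma: 38–29
Vikram vs Quinn: 48–19
Vikram vs Carla: 39–28
Vikram beats every other candidate.

Vikram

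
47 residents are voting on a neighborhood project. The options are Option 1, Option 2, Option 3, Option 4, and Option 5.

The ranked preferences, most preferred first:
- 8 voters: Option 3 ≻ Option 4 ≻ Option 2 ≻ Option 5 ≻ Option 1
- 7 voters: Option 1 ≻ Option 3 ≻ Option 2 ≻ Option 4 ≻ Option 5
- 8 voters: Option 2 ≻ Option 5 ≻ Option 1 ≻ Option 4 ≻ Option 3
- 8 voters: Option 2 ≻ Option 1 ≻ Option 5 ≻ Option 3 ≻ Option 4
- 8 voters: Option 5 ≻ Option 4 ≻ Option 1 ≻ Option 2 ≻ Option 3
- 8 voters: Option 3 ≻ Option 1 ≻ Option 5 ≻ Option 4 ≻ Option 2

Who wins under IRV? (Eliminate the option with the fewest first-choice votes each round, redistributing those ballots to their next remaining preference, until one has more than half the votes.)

Round 1: Option 1 7, Option 2 16, Option 3 16, Option 4 0, Option 5 8. Option 4 eliminated.
Round 2: Option 1 7, Option 2 16, Option 3 16, Option 5 8. Option 1 eliminated.
Round 3: Option 2 16, Option 3 23, Option 5 8. Option 5 eliminated.
Round 4: Option 2 24, Option 3 23. Option 2 has a majority (≥24).

Option 2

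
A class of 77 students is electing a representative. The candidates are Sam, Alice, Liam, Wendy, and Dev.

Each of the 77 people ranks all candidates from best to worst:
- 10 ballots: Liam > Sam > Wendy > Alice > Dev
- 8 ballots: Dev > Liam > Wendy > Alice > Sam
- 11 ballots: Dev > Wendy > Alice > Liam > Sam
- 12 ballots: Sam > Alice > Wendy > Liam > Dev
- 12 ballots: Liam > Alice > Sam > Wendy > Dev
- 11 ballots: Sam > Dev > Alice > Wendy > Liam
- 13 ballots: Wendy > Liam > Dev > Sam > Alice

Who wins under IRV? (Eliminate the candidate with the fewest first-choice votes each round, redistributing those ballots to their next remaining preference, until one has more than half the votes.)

Liam

Round 1: Sam 23, Alice 0, Liam 22, Wendy 13, Dev 19. Alice eliminated.
Round 2: Sam 23, Liam 22, Wendy 13, Dev 19. Wendy eliminated.
Round 3: Sam 23, Liam 35, Dev 19. Dev eliminated.
Round 4: Sam 23, Liam 54. Liam has a majority (≥39).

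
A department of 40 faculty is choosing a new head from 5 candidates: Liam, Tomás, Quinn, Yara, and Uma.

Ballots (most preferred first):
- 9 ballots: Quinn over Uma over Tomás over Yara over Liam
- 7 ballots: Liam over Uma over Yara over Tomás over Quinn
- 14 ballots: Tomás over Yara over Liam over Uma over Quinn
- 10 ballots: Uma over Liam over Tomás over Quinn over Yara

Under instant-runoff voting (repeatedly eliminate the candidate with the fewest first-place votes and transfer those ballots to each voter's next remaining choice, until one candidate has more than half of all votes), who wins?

Round 1: Liam 7, Tomás 14, Quinn 9, Yara 0, Uma 10. Yara eliminated.
Round 2: Liam 7, Tomás 14, Quinn 9, Uma 10. Liam eliminated.
Round 3: Tomás 14, Quinn 9, Uma 17. Quinn eliminated.
Round 4: Tomás 14, Uma 26. Uma has a majority (≥21).

Uma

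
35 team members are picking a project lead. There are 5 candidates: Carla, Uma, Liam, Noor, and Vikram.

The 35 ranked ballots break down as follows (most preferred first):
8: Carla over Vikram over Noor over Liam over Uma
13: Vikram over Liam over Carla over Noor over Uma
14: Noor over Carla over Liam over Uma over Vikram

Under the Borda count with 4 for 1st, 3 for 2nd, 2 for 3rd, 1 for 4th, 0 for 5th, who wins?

Carla: 8×4 + 13×2 + 14×3 = 100
Uma: 8×0 + 13×0 + 14×1 = 14
Liam: 8×1 + 13×3 + 14×2 = 75
Noor: 8×2 + 13×1 + 14×4 = 85
Vikram: 8×3 + 13×4 + 14×0 = 76

Carla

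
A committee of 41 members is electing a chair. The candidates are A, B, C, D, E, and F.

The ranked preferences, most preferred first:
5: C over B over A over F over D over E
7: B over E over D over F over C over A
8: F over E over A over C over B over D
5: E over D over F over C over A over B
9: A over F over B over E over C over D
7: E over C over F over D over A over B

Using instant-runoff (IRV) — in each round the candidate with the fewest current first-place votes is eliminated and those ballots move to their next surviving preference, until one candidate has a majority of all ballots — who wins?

Round 1: A 9, B 7, C 5, D 0, E 12, F 8. D eliminated.
Round 2: A 9, B 7, C 5, E 12, F 8. C eliminated.
Round 3: A 9, B 12, E 12, F 8. F eliminated.
Round 4: A 9, B 12, E 20. A eliminated.
Round 5: B 21, E 20. B has a majority (≥21).

B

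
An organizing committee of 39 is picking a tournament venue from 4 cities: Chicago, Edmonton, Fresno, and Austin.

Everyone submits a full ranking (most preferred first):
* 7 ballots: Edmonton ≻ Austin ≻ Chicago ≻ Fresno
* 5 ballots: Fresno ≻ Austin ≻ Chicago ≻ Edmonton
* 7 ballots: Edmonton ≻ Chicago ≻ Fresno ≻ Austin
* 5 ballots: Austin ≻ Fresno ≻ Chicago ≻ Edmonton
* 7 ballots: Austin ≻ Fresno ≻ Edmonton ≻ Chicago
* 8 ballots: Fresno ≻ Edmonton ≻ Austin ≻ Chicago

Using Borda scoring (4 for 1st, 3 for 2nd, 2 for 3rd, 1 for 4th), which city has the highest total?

Fresno

Chicago: 7×2 + 5×2 + 7×3 + 5×2 + 7×1 + 8×1 = 70
Edmonton: 7×4 + 5×1 + 7×4 + 5×1 + 7×2 + 8×3 = 104
Fresno: 7×1 + 5×4 + 7×2 + 5×3 + 7×3 + 8×4 = 109
Austin: 7×3 + 5×3 + 7×1 + 5×4 + 7×4 + 8×2 = 107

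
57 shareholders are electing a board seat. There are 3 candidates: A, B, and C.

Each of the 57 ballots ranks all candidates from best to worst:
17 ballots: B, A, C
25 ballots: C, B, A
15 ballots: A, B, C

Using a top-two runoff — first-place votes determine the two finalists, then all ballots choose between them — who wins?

Round 1 first-place votes: A 15, B 17, C 25. C and B advance.
Runoff: C is ranked above B on 25 ballots, B above C on 32.

B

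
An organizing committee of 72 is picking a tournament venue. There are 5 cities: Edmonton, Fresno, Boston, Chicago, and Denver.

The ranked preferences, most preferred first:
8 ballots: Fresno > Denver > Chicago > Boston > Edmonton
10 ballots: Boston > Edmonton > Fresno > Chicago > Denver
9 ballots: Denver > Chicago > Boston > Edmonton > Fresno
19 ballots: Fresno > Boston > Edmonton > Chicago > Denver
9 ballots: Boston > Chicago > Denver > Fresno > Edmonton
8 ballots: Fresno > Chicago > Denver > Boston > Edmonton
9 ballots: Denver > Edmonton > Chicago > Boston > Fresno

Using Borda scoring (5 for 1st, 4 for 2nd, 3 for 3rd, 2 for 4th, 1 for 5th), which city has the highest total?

Boston

Edmonton: 8×1 + 10×4 + 9×2 + 19×3 + 9×1 + 8×1 + 9×4 = 176
Fresno: 8×5 + 10×3 + 9×1 + 19×5 + 9×2 + 8×5 + 9×1 = 241
Boston: 8×2 + 10×5 + 9×3 + 19×4 + 9×5 + 8×2 + 9×2 = 248
Chicago: 8×3 + 10×2 + 9×4 + 19×2 + 9×4 + 8×4 + 9×3 = 213
Denver: 8×4 + 10×1 + 9×5 + 19×1 + 9×3 + 8×3 + 9×5 = 202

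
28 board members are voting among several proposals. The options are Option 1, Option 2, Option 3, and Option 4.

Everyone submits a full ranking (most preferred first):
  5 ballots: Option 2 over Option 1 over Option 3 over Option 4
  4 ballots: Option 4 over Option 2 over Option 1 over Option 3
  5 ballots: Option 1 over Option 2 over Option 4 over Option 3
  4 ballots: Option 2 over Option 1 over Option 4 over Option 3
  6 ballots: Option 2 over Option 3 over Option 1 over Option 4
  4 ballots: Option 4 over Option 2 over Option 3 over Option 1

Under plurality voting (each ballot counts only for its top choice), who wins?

Option 2

First-place votes: Option 1 5, Option 2 15, Option 3 0, Option 4 8.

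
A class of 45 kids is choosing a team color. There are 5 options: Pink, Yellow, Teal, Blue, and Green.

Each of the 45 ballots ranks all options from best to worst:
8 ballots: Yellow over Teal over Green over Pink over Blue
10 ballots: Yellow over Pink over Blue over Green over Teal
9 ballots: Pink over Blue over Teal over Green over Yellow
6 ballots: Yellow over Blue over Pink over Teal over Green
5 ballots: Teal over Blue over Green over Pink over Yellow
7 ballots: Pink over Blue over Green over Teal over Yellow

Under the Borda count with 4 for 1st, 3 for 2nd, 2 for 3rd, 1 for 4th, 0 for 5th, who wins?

Pink: 8×1 + 10×3 + 9×4 + 6×2 + 5×1 + 7×4 = 119
Yellow: 8×4 + 10×4 + 9×0 + 6×4 + 5×0 + 7×0 = 96
Teal: 8×3 + 10×0 + 9×2 + 6×1 + 5×4 + 7×1 = 75
Blue: 8×0 + 10×2 + 9×3 + 6×3 + 5×3 + 7×3 = 101
Green: 8×2 + 10×1 + 9×1 + 6×0 + 5×2 + 7×2 = 59

Pink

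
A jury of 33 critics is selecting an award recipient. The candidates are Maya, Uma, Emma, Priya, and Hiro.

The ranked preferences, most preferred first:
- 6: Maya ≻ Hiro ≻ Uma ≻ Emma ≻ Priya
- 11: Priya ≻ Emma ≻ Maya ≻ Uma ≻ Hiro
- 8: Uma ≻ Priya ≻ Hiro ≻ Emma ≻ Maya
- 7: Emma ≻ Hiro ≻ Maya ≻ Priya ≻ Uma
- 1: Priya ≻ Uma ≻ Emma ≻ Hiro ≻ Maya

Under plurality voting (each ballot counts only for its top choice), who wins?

Priya

First-place votes: Maya 6, Uma 8, Emma 7, Priya 12, Hiro 0.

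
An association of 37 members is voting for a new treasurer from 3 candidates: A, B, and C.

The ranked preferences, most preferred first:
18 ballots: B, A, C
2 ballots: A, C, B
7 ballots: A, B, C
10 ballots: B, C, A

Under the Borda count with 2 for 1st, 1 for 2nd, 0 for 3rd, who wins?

B

A: 18×1 + 2×2 + 7×2 + 10×0 = 36
B: 18×2 + 2×0 + 7×1 + 10×2 = 63
C: 18×0 + 2×1 + 7×0 + 10×1 = 12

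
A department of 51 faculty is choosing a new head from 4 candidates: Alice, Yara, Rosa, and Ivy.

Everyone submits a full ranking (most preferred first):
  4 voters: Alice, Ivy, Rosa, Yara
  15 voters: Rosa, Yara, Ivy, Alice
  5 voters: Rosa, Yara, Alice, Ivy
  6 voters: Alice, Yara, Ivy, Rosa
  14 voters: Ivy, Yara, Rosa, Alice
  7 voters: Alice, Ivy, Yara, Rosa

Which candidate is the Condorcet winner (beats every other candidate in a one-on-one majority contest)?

Yara

Yara vs Alice: 34–17
Yara vs Rosa: 27–24
Yara vs Ivy: 26–25
Yara beats every other candidate.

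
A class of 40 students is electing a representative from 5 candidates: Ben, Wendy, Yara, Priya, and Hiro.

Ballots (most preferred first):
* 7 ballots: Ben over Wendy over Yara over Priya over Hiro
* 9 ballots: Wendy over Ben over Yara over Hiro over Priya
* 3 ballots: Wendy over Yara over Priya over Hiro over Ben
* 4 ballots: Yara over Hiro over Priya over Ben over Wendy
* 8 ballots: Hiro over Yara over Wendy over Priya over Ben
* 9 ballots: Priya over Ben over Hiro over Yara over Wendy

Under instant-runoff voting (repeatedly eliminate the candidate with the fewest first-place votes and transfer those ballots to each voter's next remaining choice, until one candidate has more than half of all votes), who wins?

Round 1: Ben 7, Wendy 12, Yara 4, Priya 9, Hiro 8. Yara eliminated.
Round 2: Ben 7, Wendy 12, Priya 9, Hiro 12. Ben eliminated.
Round 3: Wendy 19, Priya 9, Hiro 12. Priya eliminated.
Round 4: Wendy 19, Hiro 21. Hiro has a majority (≥21).

Hiro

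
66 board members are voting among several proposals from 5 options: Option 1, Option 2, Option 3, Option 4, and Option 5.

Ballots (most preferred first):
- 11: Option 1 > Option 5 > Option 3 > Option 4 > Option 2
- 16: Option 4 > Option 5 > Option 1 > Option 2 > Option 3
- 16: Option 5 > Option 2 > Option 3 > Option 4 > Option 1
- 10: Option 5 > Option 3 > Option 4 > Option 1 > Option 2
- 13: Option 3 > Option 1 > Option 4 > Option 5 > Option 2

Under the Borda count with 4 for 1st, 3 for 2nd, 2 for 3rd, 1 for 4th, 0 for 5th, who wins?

Option 1: 11×4 + 16×2 + 16×0 + 10×1 + 13×3 = 125
Option 2: 11×0 + 16×1 + 16×3 + 10×0 + 13×0 = 64
Option 3: 11×2 + 16×0 + 16×2 + 10×3 + 13×4 = 136
Option 4: 11×1 + 16×4 + 16×1 + 10×2 + 13×2 = 137
Option 5: 11×3 + 16×3 + 16×4 + 10×4 + 13×1 = 198

Option 5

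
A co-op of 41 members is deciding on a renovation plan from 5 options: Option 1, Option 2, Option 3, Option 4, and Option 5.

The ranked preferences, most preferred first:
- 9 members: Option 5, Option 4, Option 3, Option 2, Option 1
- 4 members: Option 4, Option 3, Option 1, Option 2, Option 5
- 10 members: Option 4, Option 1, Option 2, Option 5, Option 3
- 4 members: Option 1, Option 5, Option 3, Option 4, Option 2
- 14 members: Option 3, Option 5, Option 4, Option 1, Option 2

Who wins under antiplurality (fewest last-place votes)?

Last-place votes: Option 1 9, Option 2 18, Option 3 10, Option 4 0, Option 5 4.

Option 4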